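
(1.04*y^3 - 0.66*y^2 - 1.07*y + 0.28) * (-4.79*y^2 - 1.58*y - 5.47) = -4.9816*y^5 + 1.5182*y^4 + 0.479300000000001*y^3 + 3.9596*y^2 + 5.4105*y - 1.5316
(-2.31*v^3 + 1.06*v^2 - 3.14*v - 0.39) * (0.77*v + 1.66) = -1.7787*v^4 - 3.0184*v^3 - 0.6582*v^2 - 5.5127*v - 0.6474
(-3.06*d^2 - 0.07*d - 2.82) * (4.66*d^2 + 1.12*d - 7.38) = -14.2596*d^4 - 3.7534*d^3 + 9.3632*d^2 - 2.6418*d + 20.8116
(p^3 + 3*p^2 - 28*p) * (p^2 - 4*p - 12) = p^5 - p^4 - 52*p^3 + 76*p^2 + 336*p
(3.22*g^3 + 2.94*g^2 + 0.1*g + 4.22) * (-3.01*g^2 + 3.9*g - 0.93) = -9.6922*g^5 + 3.7086*g^4 + 8.1704*g^3 - 15.0464*g^2 + 16.365*g - 3.9246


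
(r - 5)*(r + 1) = r^2 - 4*r - 5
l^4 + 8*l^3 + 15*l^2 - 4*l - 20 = (l - 1)*(l + 2)^2*(l + 5)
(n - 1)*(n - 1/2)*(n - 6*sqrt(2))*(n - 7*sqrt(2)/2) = n^4 - 19*sqrt(2)*n^3/2 - 3*n^3/2 + 57*sqrt(2)*n^2/4 + 85*n^2/2 - 63*n - 19*sqrt(2)*n/4 + 21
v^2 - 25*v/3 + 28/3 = (v - 7)*(v - 4/3)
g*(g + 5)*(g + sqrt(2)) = g^3 + sqrt(2)*g^2 + 5*g^2 + 5*sqrt(2)*g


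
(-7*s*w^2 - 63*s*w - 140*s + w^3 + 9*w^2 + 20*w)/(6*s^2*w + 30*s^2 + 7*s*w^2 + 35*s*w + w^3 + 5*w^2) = (-7*s*w - 28*s + w^2 + 4*w)/(6*s^2 + 7*s*w + w^2)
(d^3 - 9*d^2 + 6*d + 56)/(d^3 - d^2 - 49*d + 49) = (d^2 - 2*d - 8)/(d^2 + 6*d - 7)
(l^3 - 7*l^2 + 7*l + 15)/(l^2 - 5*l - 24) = (-l^3 + 7*l^2 - 7*l - 15)/(-l^2 + 5*l + 24)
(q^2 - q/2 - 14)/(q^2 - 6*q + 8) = (q + 7/2)/(q - 2)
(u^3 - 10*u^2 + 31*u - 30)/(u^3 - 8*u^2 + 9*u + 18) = (u^2 - 7*u + 10)/(u^2 - 5*u - 6)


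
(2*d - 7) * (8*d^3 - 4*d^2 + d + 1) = 16*d^4 - 64*d^3 + 30*d^2 - 5*d - 7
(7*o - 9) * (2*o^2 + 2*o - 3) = 14*o^3 - 4*o^2 - 39*o + 27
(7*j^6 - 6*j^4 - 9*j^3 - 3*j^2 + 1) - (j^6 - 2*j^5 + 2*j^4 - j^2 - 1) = 6*j^6 + 2*j^5 - 8*j^4 - 9*j^3 - 2*j^2 + 2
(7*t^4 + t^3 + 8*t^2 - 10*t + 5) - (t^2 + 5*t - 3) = 7*t^4 + t^3 + 7*t^2 - 15*t + 8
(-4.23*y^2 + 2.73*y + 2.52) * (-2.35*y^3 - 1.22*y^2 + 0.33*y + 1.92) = 9.9405*y^5 - 1.2549*y^4 - 10.6485*y^3 - 10.2951*y^2 + 6.0732*y + 4.8384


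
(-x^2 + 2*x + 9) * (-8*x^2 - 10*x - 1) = 8*x^4 - 6*x^3 - 91*x^2 - 92*x - 9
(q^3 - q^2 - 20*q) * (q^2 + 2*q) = q^5 + q^4 - 22*q^3 - 40*q^2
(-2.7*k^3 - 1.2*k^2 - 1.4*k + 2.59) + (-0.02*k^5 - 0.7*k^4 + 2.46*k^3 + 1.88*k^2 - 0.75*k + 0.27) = -0.02*k^5 - 0.7*k^4 - 0.24*k^3 + 0.68*k^2 - 2.15*k + 2.86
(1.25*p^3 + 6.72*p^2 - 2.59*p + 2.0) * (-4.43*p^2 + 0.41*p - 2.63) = -5.5375*p^5 - 29.2571*p^4 + 10.9414*p^3 - 27.5955*p^2 + 7.6317*p - 5.26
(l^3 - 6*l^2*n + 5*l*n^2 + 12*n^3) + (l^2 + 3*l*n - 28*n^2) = l^3 - 6*l^2*n + l^2 + 5*l*n^2 + 3*l*n + 12*n^3 - 28*n^2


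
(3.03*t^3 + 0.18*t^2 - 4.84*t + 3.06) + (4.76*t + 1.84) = 3.03*t^3 + 0.18*t^2 - 0.0800000000000001*t + 4.9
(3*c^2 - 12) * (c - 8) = 3*c^3 - 24*c^2 - 12*c + 96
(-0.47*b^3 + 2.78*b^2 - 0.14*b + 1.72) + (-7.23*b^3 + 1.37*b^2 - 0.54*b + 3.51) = -7.7*b^3 + 4.15*b^2 - 0.68*b + 5.23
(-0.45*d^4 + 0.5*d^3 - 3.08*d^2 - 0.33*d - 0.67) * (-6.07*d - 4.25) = 2.7315*d^5 - 1.1225*d^4 + 16.5706*d^3 + 15.0931*d^2 + 5.4694*d + 2.8475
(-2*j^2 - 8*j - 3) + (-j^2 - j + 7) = -3*j^2 - 9*j + 4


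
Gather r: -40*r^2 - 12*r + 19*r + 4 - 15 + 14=-40*r^2 + 7*r + 3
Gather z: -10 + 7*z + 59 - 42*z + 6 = 55 - 35*z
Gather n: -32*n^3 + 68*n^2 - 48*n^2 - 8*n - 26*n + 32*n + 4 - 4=-32*n^3 + 20*n^2 - 2*n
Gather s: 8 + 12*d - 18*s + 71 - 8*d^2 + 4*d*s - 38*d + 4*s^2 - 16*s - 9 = -8*d^2 - 26*d + 4*s^2 + s*(4*d - 34) + 70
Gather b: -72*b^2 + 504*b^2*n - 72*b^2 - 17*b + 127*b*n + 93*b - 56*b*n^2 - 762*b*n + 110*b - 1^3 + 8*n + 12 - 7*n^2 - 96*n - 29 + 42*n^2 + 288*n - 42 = b^2*(504*n - 144) + b*(-56*n^2 - 635*n + 186) + 35*n^2 + 200*n - 60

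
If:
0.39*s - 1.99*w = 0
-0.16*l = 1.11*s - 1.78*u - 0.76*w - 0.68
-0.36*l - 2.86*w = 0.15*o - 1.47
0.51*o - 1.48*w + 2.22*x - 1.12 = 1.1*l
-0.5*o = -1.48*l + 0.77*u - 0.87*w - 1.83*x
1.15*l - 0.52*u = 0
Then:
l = 0.30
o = 2.06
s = 1.88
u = 0.66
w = 0.37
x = 0.42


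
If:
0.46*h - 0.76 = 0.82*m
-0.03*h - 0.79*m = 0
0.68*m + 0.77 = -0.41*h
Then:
No Solution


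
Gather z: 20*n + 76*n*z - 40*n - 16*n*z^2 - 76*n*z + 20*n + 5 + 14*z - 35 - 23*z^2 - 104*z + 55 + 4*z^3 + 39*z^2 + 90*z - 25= 4*z^3 + z^2*(16 - 16*n)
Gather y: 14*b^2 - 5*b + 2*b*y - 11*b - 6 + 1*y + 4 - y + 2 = 14*b^2 + 2*b*y - 16*b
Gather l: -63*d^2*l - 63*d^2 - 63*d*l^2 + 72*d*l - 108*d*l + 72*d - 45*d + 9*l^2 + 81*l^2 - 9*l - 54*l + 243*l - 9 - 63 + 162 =-63*d^2 + 27*d + l^2*(90 - 63*d) + l*(-63*d^2 - 36*d + 180) + 90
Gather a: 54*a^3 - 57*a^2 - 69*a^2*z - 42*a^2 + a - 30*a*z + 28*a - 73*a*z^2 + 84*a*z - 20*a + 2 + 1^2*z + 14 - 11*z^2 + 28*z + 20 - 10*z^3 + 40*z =54*a^3 + a^2*(-69*z - 99) + a*(-73*z^2 + 54*z + 9) - 10*z^3 - 11*z^2 + 69*z + 36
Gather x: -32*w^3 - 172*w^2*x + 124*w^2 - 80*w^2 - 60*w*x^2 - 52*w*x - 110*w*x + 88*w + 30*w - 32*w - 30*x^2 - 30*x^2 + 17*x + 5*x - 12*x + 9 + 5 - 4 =-32*w^3 + 44*w^2 + 86*w + x^2*(-60*w - 60) + x*(-172*w^2 - 162*w + 10) + 10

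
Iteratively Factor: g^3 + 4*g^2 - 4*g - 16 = (g + 4)*(g^2 - 4) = (g + 2)*(g + 4)*(g - 2)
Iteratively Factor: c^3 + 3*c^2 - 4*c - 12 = (c + 3)*(c^2 - 4) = (c + 2)*(c + 3)*(c - 2)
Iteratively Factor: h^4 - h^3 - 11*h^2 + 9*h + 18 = (h - 2)*(h^3 + h^2 - 9*h - 9) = (h - 3)*(h - 2)*(h^2 + 4*h + 3) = (h - 3)*(h - 2)*(h + 3)*(h + 1)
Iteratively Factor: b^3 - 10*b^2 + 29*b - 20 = (b - 4)*(b^2 - 6*b + 5) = (b - 5)*(b - 4)*(b - 1)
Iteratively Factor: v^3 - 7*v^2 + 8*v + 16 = (v - 4)*(v^2 - 3*v - 4) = (v - 4)*(v + 1)*(v - 4)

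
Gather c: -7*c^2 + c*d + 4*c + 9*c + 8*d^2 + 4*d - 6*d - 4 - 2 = -7*c^2 + c*(d + 13) + 8*d^2 - 2*d - 6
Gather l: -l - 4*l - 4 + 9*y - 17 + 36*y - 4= -5*l + 45*y - 25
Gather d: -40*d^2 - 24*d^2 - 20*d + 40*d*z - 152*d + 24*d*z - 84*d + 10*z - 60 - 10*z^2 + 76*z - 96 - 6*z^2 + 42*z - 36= -64*d^2 + d*(64*z - 256) - 16*z^2 + 128*z - 192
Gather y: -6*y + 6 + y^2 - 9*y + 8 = y^2 - 15*y + 14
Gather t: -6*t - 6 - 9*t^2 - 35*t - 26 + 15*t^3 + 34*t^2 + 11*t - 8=15*t^3 + 25*t^2 - 30*t - 40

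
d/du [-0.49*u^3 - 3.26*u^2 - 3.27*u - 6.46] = -1.47*u^2 - 6.52*u - 3.27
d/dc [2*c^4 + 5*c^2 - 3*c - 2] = 8*c^3 + 10*c - 3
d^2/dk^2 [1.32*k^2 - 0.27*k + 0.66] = 2.64000000000000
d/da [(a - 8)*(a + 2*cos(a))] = a + (8 - a)*(2*sin(a) - 1) + 2*cos(a)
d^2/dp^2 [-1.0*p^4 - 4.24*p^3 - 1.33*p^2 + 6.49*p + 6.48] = -12.0*p^2 - 25.44*p - 2.66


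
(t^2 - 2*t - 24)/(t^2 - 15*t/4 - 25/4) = 4*(-t^2 + 2*t + 24)/(-4*t^2 + 15*t + 25)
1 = 1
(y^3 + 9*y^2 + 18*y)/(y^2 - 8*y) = (y^2 + 9*y + 18)/(y - 8)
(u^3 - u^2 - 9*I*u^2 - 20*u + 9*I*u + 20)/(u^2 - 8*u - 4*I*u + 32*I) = (u^2 - u*(1 + 5*I) + 5*I)/(u - 8)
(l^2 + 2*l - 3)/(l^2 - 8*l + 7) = (l + 3)/(l - 7)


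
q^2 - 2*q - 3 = (q - 3)*(q + 1)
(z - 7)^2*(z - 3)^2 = z^4 - 20*z^3 + 142*z^2 - 420*z + 441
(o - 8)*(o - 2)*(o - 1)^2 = o^4 - 12*o^3 + 37*o^2 - 42*o + 16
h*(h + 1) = h^2 + h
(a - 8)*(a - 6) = a^2 - 14*a + 48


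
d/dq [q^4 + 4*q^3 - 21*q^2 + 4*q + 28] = 4*q^3 + 12*q^2 - 42*q + 4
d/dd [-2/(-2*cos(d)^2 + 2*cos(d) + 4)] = (2*cos(d) - 1)*sin(d)/(sin(d)^2 + cos(d) + 1)^2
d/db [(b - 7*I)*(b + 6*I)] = 2*b - I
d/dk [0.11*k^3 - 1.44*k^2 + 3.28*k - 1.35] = 0.33*k^2 - 2.88*k + 3.28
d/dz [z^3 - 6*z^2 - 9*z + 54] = 3*z^2 - 12*z - 9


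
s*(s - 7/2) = s^2 - 7*s/2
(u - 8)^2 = u^2 - 16*u + 64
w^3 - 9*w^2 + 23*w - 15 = (w - 5)*(w - 3)*(w - 1)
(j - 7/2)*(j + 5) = j^2 + 3*j/2 - 35/2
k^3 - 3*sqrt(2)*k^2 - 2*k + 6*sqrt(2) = (k - 3*sqrt(2))*(k - sqrt(2))*(k + sqrt(2))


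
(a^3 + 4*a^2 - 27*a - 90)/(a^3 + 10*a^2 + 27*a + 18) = (a - 5)/(a + 1)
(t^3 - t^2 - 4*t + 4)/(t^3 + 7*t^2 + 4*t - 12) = (t - 2)/(t + 6)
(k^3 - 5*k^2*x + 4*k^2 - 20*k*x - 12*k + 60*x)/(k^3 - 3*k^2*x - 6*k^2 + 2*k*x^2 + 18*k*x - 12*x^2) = (k^3 - 5*k^2*x + 4*k^2 - 20*k*x - 12*k + 60*x)/(k^3 - 3*k^2*x - 6*k^2 + 2*k*x^2 + 18*k*x - 12*x^2)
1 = 1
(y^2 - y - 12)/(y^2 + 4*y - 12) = (y^2 - y - 12)/(y^2 + 4*y - 12)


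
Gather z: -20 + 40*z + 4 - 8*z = 32*z - 16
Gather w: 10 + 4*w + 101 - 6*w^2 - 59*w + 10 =-6*w^2 - 55*w + 121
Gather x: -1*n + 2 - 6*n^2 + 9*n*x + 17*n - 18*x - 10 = -6*n^2 + 16*n + x*(9*n - 18) - 8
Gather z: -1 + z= z - 1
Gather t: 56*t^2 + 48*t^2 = 104*t^2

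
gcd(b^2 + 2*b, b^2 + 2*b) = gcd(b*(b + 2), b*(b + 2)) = b^2 + 2*b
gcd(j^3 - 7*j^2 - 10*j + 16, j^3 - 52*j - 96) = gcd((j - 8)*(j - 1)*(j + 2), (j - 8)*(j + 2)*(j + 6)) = j^2 - 6*j - 16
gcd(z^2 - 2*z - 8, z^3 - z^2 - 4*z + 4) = z + 2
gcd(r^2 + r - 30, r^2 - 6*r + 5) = r - 5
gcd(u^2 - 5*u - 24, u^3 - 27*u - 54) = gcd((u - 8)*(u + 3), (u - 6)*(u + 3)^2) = u + 3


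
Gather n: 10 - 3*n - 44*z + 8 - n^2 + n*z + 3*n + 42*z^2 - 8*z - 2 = -n^2 + n*z + 42*z^2 - 52*z + 16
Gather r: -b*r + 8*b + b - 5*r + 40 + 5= 9*b + r*(-b - 5) + 45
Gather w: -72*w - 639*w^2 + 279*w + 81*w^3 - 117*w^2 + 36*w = 81*w^3 - 756*w^2 + 243*w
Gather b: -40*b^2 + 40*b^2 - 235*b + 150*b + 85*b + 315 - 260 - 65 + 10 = 0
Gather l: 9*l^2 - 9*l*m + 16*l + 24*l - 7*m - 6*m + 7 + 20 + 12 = 9*l^2 + l*(40 - 9*m) - 13*m + 39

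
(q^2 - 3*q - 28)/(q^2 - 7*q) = (q + 4)/q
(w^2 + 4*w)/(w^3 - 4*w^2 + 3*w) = (w + 4)/(w^2 - 4*w + 3)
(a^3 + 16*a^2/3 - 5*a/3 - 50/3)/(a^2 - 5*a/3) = a + 7 + 10/a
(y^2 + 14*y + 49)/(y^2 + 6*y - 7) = (y + 7)/(y - 1)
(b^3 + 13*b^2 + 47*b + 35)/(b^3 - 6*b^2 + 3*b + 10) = (b^2 + 12*b + 35)/(b^2 - 7*b + 10)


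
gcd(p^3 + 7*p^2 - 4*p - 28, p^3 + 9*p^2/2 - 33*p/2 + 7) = p^2 + 5*p - 14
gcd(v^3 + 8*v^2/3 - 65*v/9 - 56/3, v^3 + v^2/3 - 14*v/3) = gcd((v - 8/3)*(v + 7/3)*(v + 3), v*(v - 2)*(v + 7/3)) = v + 7/3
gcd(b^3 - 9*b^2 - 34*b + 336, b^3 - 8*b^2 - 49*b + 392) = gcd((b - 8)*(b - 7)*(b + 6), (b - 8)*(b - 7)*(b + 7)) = b^2 - 15*b + 56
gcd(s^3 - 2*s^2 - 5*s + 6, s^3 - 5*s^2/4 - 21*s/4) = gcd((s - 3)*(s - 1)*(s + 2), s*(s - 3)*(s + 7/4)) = s - 3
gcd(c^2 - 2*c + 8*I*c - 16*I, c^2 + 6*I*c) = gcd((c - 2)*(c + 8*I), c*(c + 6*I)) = 1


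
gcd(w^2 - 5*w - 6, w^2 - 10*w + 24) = w - 6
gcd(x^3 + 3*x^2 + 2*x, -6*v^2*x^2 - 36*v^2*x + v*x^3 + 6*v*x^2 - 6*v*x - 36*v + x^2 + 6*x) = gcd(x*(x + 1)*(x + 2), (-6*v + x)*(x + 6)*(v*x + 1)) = 1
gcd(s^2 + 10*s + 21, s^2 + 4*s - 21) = s + 7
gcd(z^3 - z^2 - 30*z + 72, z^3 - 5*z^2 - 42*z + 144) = z^2 + 3*z - 18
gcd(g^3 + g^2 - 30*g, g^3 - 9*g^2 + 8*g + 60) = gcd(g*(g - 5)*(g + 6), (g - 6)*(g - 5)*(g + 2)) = g - 5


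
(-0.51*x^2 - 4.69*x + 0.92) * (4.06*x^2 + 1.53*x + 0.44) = -2.0706*x^4 - 19.8217*x^3 - 3.6649*x^2 - 0.656*x + 0.4048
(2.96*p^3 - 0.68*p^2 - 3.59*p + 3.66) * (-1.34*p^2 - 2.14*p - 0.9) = -3.9664*p^5 - 5.4232*p^4 + 3.6018*p^3 + 3.3902*p^2 - 4.6014*p - 3.294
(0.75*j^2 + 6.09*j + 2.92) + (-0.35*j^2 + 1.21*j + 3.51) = 0.4*j^2 + 7.3*j + 6.43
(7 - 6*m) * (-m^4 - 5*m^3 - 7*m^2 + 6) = 6*m^5 + 23*m^4 + 7*m^3 - 49*m^2 - 36*m + 42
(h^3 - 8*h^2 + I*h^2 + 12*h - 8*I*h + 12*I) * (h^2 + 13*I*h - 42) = h^5 - 8*h^4 + 14*I*h^4 - 43*h^3 - 112*I*h^3 + 440*h^2 + 126*I*h^2 - 660*h + 336*I*h - 504*I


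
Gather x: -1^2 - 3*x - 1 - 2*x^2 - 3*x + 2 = -2*x^2 - 6*x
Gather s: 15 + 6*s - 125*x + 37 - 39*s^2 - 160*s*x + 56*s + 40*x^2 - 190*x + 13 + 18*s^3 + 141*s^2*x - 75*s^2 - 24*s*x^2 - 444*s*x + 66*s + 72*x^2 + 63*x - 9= 18*s^3 + s^2*(141*x - 114) + s*(-24*x^2 - 604*x + 128) + 112*x^2 - 252*x + 56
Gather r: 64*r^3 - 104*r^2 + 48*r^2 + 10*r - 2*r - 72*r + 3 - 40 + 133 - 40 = 64*r^3 - 56*r^2 - 64*r + 56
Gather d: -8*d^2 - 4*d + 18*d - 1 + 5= -8*d^2 + 14*d + 4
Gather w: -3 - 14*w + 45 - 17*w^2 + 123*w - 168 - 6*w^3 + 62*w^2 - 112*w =-6*w^3 + 45*w^2 - 3*w - 126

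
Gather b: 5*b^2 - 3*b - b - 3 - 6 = 5*b^2 - 4*b - 9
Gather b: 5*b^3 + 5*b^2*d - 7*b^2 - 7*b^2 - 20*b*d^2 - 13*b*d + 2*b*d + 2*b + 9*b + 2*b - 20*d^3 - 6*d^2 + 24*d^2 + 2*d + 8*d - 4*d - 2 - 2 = 5*b^3 + b^2*(5*d - 14) + b*(-20*d^2 - 11*d + 13) - 20*d^3 + 18*d^2 + 6*d - 4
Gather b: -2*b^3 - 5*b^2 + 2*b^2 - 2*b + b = -2*b^3 - 3*b^2 - b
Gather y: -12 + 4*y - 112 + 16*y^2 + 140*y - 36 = 16*y^2 + 144*y - 160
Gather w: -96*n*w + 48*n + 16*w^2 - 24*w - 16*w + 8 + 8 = 48*n + 16*w^2 + w*(-96*n - 40) + 16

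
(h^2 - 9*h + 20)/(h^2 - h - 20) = (h - 4)/(h + 4)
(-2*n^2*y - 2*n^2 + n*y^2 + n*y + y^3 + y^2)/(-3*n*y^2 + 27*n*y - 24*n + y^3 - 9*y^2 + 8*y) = (2*n^2*y + 2*n^2 - n*y^2 - n*y - y^3 - y^2)/(3*n*y^2 - 27*n*y + 24*n - y^3 + 9*y^2 - 8*y)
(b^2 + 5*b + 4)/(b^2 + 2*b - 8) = (b + 1)/(b - 2)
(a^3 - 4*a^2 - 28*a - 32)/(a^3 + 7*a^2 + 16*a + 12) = (a - 8)/(a + 3)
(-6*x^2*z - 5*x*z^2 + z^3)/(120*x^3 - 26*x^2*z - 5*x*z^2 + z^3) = z*(-x - z)/(20*x^2 - x*z - z^2)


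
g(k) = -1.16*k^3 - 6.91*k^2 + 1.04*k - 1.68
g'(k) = -3.48*k^2 - 13.82*k + 1.04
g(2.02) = -37.34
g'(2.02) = -41.08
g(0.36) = -2.26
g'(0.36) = -4.39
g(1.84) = -30.39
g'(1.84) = -36.17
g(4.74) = -275.54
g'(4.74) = -142.65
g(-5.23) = -30.18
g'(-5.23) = -21.87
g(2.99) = -91.35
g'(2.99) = -71.39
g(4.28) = -214.76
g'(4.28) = -121.86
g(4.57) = -251.96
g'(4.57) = -134.80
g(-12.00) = 995.28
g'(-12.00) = -334.24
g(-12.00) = 995.28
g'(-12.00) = -334.24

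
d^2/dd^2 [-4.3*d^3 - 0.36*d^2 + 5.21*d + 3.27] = -25.8*d - 0.72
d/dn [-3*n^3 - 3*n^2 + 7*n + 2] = -9*n^2 - 6*n + 7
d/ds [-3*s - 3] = -3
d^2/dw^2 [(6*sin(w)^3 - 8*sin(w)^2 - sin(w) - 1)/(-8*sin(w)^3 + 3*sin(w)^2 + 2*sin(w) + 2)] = (-368*sin(w)^8 - 10*sin(w)^7 + 436*sin(w)^6 - 1449*sin(w)^5 + 458*sin(w)^4 + 1380*sin(w)^3 - 386*sin(w)^2 - 48*sin(w) + 52)/(8*sin(w)^3 - 3*sin(w)^2 - 2*sin(w) - 2)^3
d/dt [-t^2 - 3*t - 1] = -2*t - 3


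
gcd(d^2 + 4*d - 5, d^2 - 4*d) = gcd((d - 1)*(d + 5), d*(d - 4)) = 1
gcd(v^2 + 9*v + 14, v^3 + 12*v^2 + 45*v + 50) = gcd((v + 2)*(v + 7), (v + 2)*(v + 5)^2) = v + 2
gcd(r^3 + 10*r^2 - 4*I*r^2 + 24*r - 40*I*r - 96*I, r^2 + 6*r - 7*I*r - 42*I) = r + 6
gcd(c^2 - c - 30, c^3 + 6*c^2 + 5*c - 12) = 1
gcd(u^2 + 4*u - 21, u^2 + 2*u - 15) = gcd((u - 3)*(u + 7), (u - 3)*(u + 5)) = u - 3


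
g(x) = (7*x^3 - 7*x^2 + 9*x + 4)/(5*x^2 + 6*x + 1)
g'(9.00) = 1.35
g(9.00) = 10.05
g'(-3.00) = 0.15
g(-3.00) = -9.82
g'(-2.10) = -2.65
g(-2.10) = -10.58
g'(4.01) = 1.18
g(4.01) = 3.59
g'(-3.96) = 0.82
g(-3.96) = -10.35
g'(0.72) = -0.76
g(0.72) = 1.20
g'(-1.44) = -23.44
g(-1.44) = -16.27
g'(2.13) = 0.83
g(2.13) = 1.62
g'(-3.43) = 0.55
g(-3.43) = -9.98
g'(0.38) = -2.48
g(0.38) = 1.70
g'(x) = (-10*x - 6)*(7*x^3 - 7*x^2 + 9*x + 4)/(5*x^2 + 6*x + 1)^2 + (21*x^2 - 14*x + 9)/(5*x^2 + 6*x + 1) = (35*x^4 + 84*x^3 - 66*x^2 - 54*x - 15)/(25*x^4 + 60*x^3 + 46*x^2 + 12*x + 1)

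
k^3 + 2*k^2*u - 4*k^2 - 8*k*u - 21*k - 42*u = (k - 7)*(k + 3)*(k + 2*u)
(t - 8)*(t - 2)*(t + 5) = t^3 - 5*t^2 - 34*t + 80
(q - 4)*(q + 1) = q^2 - 3*q - 4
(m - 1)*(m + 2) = m^2 + m - 2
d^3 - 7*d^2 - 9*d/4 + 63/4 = (d - 7)*(d - 3/2)*(d + 3/2)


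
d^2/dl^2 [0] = 0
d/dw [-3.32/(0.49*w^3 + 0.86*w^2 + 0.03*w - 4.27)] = (4.8804*w^2 + 5.7104*w + 0.0996)/(0.49*w^3 + 0.86*w^2 + 0.03*w - 4.27)^2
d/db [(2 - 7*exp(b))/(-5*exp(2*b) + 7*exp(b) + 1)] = (-35*exp(2*b) + 20*exp(b) - 21)*exp(b)/(25*exp(4*b) - 70*exp(3*b) + 39*exp(2*b) + 14*exp(b) + 1)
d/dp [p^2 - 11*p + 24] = 2*p - 11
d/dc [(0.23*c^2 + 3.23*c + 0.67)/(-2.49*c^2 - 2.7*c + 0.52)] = (7.4217*c^2 + 3.5758*c + 3.4886)/(6.2001*c^4 + 13.446*c^3 + 4.7004*c^2 - 2.808*c + 0.2704)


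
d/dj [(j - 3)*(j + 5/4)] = 2*j - 7/4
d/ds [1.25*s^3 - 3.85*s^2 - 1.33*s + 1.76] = 3.75*s^2 - 7.7*s - 1.33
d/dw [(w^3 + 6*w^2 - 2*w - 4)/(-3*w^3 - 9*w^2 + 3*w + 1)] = (9*w^4 - 6*w^3 - 33*w^2 - 60*w + 10)/(9*w^6 + 54*w^5 + 63*w^4 - 60*w^3 - 9*w^2 + 6*w + 1)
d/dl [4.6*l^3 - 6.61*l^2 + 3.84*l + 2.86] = 13.8*l^2 - 13.22*l + 3.84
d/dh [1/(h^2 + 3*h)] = (-2*h - 3)/(h^2*(h + 3)^2)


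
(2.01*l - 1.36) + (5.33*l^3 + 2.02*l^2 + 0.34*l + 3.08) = 5.33*l^3 + 2.02*l^2 + 2.35*l + 1.72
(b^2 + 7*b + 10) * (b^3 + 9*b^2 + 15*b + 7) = b^5 + 16*b^4 + 88*b^3 + 202*b^2 + 199*b + 70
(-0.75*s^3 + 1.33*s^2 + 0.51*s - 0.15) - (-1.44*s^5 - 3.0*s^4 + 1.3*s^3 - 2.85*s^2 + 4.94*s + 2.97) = 1.44*s^5 + 3.0*s^4 - 2.05*s^3 + 4.18*s^2 - 4.43*s - 3.12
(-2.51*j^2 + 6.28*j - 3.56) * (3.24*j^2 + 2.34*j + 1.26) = -8.1324*j^4 + 14.4738*j^3 - 0.00180000000000113*j^2 - 0.417599999999998*j - 4.4856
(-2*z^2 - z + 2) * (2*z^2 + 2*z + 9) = -4*z^4 - 6*z^3 - 16*z^2 - 5*z + 18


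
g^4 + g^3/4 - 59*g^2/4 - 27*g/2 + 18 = (g - 4)*(g - 3/4)*(g + 2)*(g + 3)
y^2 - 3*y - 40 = (y - 8)*(y + 5)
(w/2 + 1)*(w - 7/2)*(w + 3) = w^3/2 + 3*w^2/4 - 23*w/4 - 21/2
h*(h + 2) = h^2 + 2*h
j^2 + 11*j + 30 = (j + 5)*(j + 6)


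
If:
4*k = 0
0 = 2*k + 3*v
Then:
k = 0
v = 0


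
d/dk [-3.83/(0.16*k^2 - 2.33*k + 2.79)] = (1.2256*k - 8.9239)/(0.16*k^2 - 2.33*k + 2.79)^2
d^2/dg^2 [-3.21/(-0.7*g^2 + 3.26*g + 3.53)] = (3.1458*g^2 - 14.65044*g - 3.21*(1.4*g - 3.26)*(2.8*g - 6.52) - 15.86382)/(-0.7*g^2 + 3.26*g + 3.53)^3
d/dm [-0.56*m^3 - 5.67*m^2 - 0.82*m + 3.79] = -1.68*m^2 - 11.34*m - 0.82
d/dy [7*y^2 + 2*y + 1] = 14*y + 2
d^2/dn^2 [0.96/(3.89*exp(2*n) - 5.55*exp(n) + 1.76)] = ((5.328 - 14.9376*exp(n))*(3.89*exp(2*n) - 5.55*exp(n) + 1.76) + 0.96*(7.78*exp(n) - 5.55)*(15.56*exp(n) - 11.1)*exp(n))*exp(n)/(3.89*exp(2*n) - 5.55*exp(n) + 1.76)^3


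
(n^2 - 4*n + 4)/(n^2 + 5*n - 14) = (n - 2)/(n + 7)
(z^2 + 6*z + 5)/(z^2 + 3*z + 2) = (z + 5)/(z + 2)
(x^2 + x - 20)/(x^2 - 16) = (x + 5)/(x + 4)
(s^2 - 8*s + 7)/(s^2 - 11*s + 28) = (s - 1)/(s - 4)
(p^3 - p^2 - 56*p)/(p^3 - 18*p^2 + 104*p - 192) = p*(p + 7)/(p^2 - 10*p + 24)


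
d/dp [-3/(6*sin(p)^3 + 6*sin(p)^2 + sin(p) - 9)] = 3*(18*sin(p)^2 + 12*sin(p) + 1)*cos(p)/(6*sin(p)^3 + 6*sin(p)^2 + sin(p) - 9)^2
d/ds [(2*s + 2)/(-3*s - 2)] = 2/(3*s + 2)^2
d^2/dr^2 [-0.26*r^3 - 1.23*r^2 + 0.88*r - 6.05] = -1.56*r - 2.46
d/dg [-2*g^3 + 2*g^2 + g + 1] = -6*g^2 + 4*g + 1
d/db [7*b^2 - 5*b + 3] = 14*b - 5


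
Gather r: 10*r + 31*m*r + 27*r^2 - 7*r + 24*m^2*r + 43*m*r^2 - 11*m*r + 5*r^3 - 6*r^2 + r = 5*r^3 + r^2*(43*m + 21) + r*(24*m^2 + 20*m + 4)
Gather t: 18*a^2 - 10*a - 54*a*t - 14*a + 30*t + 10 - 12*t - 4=18*a^2 - 24*a + t*(18 - 54*a) + 6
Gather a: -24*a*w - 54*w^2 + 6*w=-24*a*w - 54*w^2 + 6*w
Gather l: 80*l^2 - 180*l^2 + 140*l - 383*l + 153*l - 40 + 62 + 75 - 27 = -100*l^2 - 90*l + 70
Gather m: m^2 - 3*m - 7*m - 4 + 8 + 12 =m^2 - 10*m + 16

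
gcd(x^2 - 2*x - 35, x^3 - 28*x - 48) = 1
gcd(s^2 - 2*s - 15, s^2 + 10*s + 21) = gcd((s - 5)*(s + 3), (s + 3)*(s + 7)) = s + 3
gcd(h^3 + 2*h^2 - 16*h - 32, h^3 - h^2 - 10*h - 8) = h^2 - 2*h - 8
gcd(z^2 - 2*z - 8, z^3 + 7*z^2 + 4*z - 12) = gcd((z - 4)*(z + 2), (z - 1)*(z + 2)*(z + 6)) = z + 2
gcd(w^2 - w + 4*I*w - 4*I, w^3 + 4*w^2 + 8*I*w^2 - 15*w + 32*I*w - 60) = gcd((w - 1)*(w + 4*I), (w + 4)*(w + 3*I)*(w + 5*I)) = 1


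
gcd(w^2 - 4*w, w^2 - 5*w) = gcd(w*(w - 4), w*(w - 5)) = w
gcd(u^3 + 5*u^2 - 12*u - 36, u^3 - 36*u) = u + 6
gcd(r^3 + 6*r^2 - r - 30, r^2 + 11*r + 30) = r + 5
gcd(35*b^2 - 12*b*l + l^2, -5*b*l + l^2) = 5*b - l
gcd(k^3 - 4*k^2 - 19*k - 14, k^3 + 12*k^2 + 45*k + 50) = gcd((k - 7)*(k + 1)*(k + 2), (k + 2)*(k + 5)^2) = k + 2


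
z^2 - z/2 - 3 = (z - 2)*(z + 3/2)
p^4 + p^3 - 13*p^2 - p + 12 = (p - 3)*(p - 1)*(p + 1)*(p + 4)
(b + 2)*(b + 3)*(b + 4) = b^3 + 9*b^2 + 26*b + 24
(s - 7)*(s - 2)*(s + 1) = s^3 - 8*s^2 + 5*s + 14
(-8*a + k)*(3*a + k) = -24*a^2 - 5*a*k + k^2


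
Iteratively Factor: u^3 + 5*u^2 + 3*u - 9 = (u - 1)*(u^2 + 6*u + 9) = (u - 1)*(u + 3)*(u + 3)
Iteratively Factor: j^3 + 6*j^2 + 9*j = (j + 3)*(j^2 + 3*j) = (j + 3)^2*(j)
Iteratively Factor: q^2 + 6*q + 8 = (q + 2)*(q + 4)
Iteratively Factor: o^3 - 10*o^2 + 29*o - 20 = (o - 4)*(o^2 - 6*o + 5) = (o - 4)*(o - 1)*(o - 5)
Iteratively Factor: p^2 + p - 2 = (p - 1)*(p + 2)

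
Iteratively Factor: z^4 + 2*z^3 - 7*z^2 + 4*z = (z + 4)*(z^3 - 2*z^2 + z) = (z - 1)*(z + 4)*(z^2 - z) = (z - 1)^2*(z + 4)*(z)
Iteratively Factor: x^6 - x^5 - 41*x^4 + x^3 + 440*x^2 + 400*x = (x + 1)*(x^5 - 2*x^4 - 39*x^3 + 40*x^2 + 400*x) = x*(x + 1)*(x^4 - 2*x^3 - 39*x^2 + 40*x + 400) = x*(x - 5)*(x + 1)*(x^3 + 3*x^2 - 24*x - 80) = x*(x - 5)*(x + 1)*(x + 4)*(x^2 - x - 20) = x*(x - 5)^2*(x + 1)*(x + 4)*(x + 4)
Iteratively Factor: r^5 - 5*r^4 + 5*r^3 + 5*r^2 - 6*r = (r - 2)*(r^4 - 3*r^3 - r^2 + 3*r) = (r - 2)*(r - 1)*(r^3 - 2*r^2 - 3*r) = (r - 2)*(r - 1)*(r + 1)*(r^2 - 3*r) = (r - 3)*(r - 2)*(r - 1)*(r + 1)*(r)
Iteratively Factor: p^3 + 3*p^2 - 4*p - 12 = (p - 2)*(p^2 + 5*p + 6) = (p - 2)*(p + 3)*(p + 2)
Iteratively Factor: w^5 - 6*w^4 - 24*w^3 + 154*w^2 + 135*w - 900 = (w + 4)*(w^4 - 10*w^3 + 16*w^2 + 90*w - 225) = (w + 3)*(w + 4)*(w^3 - 13*w^2 + 55*w - 75) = (w - 5)*(w + 3)*(w + 4)*(w^2 - 8*w + 15) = (w - 5)^2*(w + 3)*(w + 4)*(w - 3)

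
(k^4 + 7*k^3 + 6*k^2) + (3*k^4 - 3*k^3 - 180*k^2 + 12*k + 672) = 4*k^4 + 4*k^3 - 174*k^2 + 12*k + 672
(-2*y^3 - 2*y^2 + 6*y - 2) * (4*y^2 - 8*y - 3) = -8*y^5 + 8*y^4 + 46*y^3 - 50*y^2 - 2*y + 6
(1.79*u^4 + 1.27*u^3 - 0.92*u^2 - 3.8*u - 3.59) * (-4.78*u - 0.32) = -8.5562*u^5 - 6.6434*u^4 + 3.9912*u^3 + 18.4584*u^2 + 18.3762*u + 1.1488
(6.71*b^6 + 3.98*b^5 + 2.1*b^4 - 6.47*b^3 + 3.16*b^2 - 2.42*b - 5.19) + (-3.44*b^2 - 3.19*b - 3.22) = 6.71*b^6 + 3.98*b^5 + 2.1*b^4 - 6.47*b^3 - 0.28*b^2 - 5.61*b - 8.41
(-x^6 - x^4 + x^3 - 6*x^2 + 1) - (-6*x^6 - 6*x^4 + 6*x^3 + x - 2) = 5*x^6 + 5*x^4 - 5*x^3 - 6*x^2 - x + 3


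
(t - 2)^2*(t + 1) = t^3 - 3*t^2 + 4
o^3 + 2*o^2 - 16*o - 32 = (o - 4)*(o + 2)*(o + 4)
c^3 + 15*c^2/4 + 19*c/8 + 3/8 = (c + 1/4)*(c + 1/2)*(c + 3)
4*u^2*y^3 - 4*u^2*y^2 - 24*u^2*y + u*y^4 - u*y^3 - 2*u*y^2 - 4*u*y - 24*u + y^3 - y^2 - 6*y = (4*u + y)*(y - 3)*(y + 2)*(u*y + 1)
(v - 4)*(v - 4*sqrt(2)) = v^2 - 4*sqrt(2)*v - 4*v + 16*sqrt(2)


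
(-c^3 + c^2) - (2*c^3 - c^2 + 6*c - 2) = -3*c^3 + 2*c^2 - 6*c + 2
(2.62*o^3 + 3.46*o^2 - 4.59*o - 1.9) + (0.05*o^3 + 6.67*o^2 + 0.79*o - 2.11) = 2.67*o^3 + 10.13*o^2 - 3.8*o - 4.01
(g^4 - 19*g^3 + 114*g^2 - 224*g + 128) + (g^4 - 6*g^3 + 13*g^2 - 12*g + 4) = 2*g^4 - 25*g^3 + 127*g^2 - 236*g + 132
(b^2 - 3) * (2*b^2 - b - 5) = 2*b^4 - b^3 - 11*b^2 + 3*b + 15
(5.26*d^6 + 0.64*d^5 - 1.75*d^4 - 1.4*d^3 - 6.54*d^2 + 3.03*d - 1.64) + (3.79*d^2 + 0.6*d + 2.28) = 5.26*d^6 + 0.64*d^5 - 1.75*d^4 - 1.4*d^3 - 2.75*d^2 + 3.63*d + 0.64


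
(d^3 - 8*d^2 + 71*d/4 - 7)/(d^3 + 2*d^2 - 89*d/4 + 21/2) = (d - 4)/(d + 6)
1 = 1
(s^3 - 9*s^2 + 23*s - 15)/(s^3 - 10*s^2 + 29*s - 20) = (s - 3)/(s - 4)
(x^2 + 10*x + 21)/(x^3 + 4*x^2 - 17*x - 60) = (x + 7)/(x^2 + x - 20)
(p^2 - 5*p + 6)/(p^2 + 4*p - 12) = (p - 3)/(p + 6)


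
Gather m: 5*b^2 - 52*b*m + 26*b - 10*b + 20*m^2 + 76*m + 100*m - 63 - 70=5*b^2 + 16*b + 20*m^2 + m*(176 - 52*b) - 133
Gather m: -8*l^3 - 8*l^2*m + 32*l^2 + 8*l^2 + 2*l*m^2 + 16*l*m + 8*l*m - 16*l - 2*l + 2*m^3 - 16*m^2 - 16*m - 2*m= -8*l^3 + 40*l^2 - 18*l + 2*m^3 + m^2*(2*l - 16) + m*(-8*l^2 + 24*l - 18)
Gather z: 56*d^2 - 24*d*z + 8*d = 56*d^2 - 24*d*z + 8*d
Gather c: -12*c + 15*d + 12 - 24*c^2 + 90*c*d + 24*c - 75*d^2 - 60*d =-24*c^2 + c*(90*d + 12) - 75*d^2 - 45*d + 12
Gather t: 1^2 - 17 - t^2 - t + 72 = -t^2 - t + 56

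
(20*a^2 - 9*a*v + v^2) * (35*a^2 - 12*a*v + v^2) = 700*a^4 - 555*a^3*v + 163*a^2*v^2 - 21*a*v^3 + v^4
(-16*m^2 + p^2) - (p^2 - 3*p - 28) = -16*m^2 + 3*p + 28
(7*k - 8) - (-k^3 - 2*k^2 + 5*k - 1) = k^3 + 2*k^2 + 2*k - 7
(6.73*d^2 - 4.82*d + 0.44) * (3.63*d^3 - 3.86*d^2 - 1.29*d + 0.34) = 24.4299*d^5 - 43.4744*d^4 + 11.5207*d^3 + 6.8076*d^2 - 2.2064*d + 0.1496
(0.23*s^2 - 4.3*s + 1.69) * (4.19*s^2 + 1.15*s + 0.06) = 0.9637*s^4 - 17.7525*s^3 + 2.1499*s^2 + 1.6855*s + 0.1014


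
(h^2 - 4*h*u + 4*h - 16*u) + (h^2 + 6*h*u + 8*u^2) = 2*h^2 + 2*h*u + 4*h + 8*u^2 - 16*u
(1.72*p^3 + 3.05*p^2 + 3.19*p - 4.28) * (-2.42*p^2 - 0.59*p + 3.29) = -4.1624*p^5 - 8.3958*p^4 - 3.8605*p^3 + 18.51*p^2 + 13.0203*p - 14.0812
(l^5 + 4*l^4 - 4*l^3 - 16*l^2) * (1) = l^5 + 4*l^4 - 4*l^3 - 16*l^2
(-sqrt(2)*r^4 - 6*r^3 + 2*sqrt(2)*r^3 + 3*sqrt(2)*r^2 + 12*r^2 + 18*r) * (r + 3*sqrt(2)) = -sqrt(2)*r^5 - 12*r^4 + 2*sqrt(2)*r^4 - 15*sqrt(2)*r^3 + 24*r^3 + 36*r^2 + 36*sqrt(2)*r^2 + 54*sqrt(2)*r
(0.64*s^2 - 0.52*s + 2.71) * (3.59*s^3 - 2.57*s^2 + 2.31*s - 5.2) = 2.2976*s^5 - 3.5116*s^4 + 12.5437*s^3 - 11.4939*s^2 + 8.9641*s - 14.092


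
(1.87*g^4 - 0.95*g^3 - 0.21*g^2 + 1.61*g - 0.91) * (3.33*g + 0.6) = 6.2271*g^5 - 2.0415*g^4 - 1.2693*g^3 + 5.2353*g^2 - 2.0643*g - 0.546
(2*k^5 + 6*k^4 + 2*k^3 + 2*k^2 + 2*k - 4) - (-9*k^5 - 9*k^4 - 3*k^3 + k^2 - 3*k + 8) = 11*k^5 + 15*k^4 + 5*k^3 + k^2 + 5*k - 12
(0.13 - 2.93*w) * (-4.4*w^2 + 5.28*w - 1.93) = 12.892*w^3 - 16.0424*w^2 + 6.3413*w - 0.2509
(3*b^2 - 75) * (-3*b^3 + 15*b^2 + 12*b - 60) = -9*b^5 + 45*b^4 + 261*b^3 - 1305*b^2 - 900*b + 4500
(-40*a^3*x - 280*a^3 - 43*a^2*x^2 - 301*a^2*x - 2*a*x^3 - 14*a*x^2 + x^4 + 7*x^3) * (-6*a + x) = 240*a^4*x + 1680*a^4 + 218*a^3*x^2 + 1526*a^3*x - 31*a^2*x^3 - 217*a^2*x^2 - 8*a*x^4 - 56*a*x^3 + x^5 + 7*x^4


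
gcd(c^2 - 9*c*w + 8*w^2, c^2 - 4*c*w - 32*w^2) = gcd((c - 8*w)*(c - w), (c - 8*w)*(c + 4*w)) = -c + 8*w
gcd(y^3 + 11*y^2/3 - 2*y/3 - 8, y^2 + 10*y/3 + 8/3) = y + 2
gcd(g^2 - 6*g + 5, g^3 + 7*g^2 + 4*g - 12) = g - 1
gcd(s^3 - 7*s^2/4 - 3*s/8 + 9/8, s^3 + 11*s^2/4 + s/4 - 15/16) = s + 3/4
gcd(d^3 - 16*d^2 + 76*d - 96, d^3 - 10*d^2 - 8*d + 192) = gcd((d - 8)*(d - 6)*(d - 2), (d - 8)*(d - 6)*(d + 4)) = d^2 - 14*d + 48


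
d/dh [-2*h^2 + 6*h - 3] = 6 - 4*h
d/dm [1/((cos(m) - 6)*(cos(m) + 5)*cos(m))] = (3*sin(m) - 30*sin(m)/cos(m)^2 - 2*tan(m))/((cos(m) - 6)^2*(cos(m) + 5)^2)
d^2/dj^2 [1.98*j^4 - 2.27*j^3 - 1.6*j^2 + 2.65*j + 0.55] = 23.76*j^2 - 13.62*j - 3.2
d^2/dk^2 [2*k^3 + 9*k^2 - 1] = 12*k + 18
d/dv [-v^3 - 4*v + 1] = -3*v^2 - 4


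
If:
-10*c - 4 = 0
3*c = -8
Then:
No Solution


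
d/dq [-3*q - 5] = -3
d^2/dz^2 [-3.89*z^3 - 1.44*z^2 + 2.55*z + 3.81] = -23.34*z - 2.88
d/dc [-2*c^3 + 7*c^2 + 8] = 2*c*(7 - 3*c)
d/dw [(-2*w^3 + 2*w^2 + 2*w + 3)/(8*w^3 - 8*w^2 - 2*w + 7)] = 2*(-12*w^3 - 51*w^2 + 38*w + 10)/(64*w^6 - 128*w^5 + 32*w^4 + 144*w^3 - 108*w^2 - 28*w + 49)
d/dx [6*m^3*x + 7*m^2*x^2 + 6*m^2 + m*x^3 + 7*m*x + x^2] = 6*m^3 + 14*m^2*x + 3*m*x^2 + 7*m + 2*x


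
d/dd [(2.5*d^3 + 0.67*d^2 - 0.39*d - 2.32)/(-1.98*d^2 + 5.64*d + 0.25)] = (-4.95*d^4 + 28.2*d^3 + 4.8816*d^2 - 8.8522*d + 12.9873)/(3.9204*d^4 - 22.3344*d^3 + 30.8196*d^2 + 2.82*d + 0.0625)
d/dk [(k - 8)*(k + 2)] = 2*k - 6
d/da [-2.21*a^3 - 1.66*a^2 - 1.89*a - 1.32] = -6.63*a^2 - 3.32*a - 1.89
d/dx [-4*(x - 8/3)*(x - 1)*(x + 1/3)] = -12*x^2 + 80*x/3 - 52/9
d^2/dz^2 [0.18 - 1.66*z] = 0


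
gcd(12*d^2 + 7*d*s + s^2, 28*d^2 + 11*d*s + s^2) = 4*d + s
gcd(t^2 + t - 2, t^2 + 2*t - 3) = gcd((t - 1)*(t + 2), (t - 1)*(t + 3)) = t - 1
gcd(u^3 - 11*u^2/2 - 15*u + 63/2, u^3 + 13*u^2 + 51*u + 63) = u + 3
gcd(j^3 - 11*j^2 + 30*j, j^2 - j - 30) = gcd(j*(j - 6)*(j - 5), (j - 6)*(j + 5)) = j - 6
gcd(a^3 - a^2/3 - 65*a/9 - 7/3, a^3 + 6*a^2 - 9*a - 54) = a - 3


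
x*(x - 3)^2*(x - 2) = x^4 - 8*x^3 + 21*x^2 - 18*x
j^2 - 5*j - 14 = (j - 7)*(j + 2)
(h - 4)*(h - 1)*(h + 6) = h^3 + h^2 - 26*h + 24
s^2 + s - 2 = (s - 1)*(s + 2)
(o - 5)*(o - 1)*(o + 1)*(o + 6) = o^4 + o^3 - 31*o^2 - o + 30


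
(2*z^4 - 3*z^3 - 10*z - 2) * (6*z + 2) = 12*z^5 - 14*z^4 - 6*z^3 - 60*z^2 - 32*z - 4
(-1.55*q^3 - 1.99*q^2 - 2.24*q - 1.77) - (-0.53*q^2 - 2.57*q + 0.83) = -1.55*q^3 - 1.46*q^2 + 0.33*q - 2.6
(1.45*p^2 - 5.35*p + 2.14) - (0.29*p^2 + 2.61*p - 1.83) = 1.16*p^2 - 7.96*p + 3.97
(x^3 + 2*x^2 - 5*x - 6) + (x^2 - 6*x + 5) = x^3 + 3*x^2 - 11*x - 1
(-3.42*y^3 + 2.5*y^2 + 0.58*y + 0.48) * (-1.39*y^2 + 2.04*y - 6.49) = 4.7538*y^5 - 10.4518*y^4 + 26.4896*y^3 - 15.709*y^2 - 2.785*y - 3.1152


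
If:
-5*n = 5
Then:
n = -1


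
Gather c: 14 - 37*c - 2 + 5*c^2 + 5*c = 5*c^2 - 32*c + 12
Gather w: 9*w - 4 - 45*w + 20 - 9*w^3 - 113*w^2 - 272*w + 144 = -9*w^3 - 113*w^2 - 308*w + 160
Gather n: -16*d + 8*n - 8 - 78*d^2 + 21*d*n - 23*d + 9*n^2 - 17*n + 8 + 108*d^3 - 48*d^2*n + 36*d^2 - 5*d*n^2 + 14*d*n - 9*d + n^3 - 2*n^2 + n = 108*d^3 - 42*d^2 - 48*d + n^3 + n^2*(7 - 5*d) + n*(-48*d^2 + 35*d - 8)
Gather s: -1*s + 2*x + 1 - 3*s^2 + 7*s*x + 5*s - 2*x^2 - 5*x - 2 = -3*s^2 + s*(7*x + 4) - 2*x^2 - 3*x - 1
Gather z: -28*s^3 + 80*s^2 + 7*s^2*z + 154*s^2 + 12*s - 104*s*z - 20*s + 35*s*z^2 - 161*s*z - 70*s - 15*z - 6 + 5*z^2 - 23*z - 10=-28*s^3 + 234*s^2 - 78*s + z^2*(35*s + 5) + z*(7*s^2 - 265*s - 38) - 16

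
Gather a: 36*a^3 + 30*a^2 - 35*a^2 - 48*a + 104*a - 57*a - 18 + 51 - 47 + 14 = 36*a^3 - 5*a^2 - a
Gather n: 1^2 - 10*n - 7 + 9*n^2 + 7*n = 9*n^2 - 3*n - 6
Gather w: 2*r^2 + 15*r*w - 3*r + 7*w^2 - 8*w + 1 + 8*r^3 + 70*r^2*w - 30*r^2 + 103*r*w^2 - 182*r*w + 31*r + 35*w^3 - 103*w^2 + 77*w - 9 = 8*r^3 - 28*r^2 + 28*r + 35*w^3 + w^2*(103*r - 96) + w*(70*r^2 - 167*r + 69) - 8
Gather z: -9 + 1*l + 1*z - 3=l + z - 12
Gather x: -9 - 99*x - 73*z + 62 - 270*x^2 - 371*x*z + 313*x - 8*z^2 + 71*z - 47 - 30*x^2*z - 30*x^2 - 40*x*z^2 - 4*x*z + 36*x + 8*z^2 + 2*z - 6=x^2*(-30*z - 300) + x*(-40*z^2 - 375*z + 250)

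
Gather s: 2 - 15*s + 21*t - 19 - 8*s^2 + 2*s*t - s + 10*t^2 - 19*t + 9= -8*s^2 + s*(2*t - 16) + 10*t^2 + 2*t - 8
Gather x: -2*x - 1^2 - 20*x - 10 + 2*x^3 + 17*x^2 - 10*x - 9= 2*x^3 + 17*x^2 - 32*x - 20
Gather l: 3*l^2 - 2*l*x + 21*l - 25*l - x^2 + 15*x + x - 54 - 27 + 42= 3*l^2 + l*(-2*x - 4) - x^2 + 16*x - 39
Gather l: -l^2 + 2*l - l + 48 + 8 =-l^2 + l + 56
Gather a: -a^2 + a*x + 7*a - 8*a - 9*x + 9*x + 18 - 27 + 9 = -a^2 + a*(x - 1)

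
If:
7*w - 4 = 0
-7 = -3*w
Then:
No Solution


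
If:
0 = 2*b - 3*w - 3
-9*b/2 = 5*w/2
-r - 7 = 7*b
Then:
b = 15/37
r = -364/37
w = -27/37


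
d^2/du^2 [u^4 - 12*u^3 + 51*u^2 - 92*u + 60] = 12*u^2 - 72*u + 102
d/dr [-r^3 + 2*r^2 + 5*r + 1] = -3*r^2 + 4*r + 5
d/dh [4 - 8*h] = -8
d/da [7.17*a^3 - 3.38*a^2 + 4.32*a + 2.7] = 21.51*a^2 - 6.76*a + 4.32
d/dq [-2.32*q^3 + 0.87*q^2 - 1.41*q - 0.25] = -6.96*q^2 + 1.74*q - 1.41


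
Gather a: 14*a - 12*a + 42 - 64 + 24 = 2*a + 2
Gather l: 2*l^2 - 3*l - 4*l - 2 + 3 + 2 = 2*l^2 - 7*l + 3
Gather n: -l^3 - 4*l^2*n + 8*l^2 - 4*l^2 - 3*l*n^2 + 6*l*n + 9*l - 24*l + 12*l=-l^3 + 4*l^2 - 3*l*n^2 - 3*l + n*(-4*l^2 + 6*l)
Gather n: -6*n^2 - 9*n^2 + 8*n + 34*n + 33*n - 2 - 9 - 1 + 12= -15*n^2 + 75*n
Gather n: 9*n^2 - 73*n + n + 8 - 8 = 9*n^2 - 72*n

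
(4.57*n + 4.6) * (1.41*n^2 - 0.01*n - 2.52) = 6.4437*n^3 + 6.4403*n^2 - 11.5624*n - 11.592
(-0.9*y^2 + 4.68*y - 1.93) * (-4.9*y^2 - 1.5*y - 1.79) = 4.41*y^4 - 21.582*y^3 + 4.048*y^2 - 5.4822*y + 3.4547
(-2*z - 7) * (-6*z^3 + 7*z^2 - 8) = 12*z^4 + 28*z^3 - 49*z^2 + 16*z + 56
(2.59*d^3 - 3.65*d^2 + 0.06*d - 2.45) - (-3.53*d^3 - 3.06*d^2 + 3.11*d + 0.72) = 6.12*d^3 - 0.59*d^2 - 3.05*d - 3.17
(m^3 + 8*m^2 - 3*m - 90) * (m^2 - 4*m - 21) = m^5 + 4*m^4 - 56*m^3 - 246*m^2 + 423*m + 1890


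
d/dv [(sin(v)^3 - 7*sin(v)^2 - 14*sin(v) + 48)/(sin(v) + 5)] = 2*(sin(v)^3 + 4*sin(v)^2 - 35*sin(v) - 59)*cos(v)/(sin(v) + 5)^2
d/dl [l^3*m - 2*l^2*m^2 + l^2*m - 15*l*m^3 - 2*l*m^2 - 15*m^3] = m*(3*l^2 - 4*l*m + 2*l - 15*m^2 - 2*m)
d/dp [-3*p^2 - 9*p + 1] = -6*p - 9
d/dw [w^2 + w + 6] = 2*w + 1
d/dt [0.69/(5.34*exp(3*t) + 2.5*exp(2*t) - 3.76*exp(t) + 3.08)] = (-11.0538*exp(2*t) - 3.45*exp(t) + 2.5944)*exp(t)/(5.34*exp(3*t) + 2.5*exp(2*t) - 3.76*exp(t) + 3.08)^2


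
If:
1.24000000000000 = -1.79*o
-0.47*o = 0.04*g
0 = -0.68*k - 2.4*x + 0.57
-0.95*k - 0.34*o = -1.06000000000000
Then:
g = 8.14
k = 1.36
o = -0.69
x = -0.15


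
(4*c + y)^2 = 16*c^2 + 8*c*y + y^2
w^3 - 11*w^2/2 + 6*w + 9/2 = (w - 3)^2*(w + 1/2)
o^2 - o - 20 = (o - 5)*(o + 4)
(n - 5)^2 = n^2 - 10*n + 25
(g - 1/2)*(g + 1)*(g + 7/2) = g^3 + 4*g^2 + 5*g/4 - 7/4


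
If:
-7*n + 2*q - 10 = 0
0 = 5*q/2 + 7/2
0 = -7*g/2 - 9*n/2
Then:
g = 576/245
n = -64/35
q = -7/5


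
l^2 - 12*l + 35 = (l - 7)*(l - 5)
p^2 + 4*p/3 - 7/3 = (p - 1)*(p + 7/3)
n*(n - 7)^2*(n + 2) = n^4 - 12*n^3 + 21*n^2 + 98*n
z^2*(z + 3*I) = z^3 + 3*I*z^2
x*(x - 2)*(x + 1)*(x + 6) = x^4 + 5*x^3 - 8*x^2 - 12*x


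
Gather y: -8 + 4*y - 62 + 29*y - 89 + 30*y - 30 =63*y - 189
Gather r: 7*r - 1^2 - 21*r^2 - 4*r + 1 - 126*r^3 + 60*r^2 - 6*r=-126*r^3 + 39*r^2 - 3*r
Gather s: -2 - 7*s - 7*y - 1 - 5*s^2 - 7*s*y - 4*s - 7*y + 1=-5*s^2 + s*(-7*y - 11) - 14*y - 2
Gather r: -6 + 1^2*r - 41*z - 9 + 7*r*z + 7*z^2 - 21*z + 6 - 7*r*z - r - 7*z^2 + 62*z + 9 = 0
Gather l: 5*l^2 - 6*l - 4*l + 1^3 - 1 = 5*l^2 - 10*l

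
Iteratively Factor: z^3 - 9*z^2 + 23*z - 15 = (z - 3)*(z^2 - 6*z + 5) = (z - 5)*(z - 3)*(z - 1)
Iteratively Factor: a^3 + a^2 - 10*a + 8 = (a - 2)*(a^2 + 3*a - 4) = (a - 2)*(a + 4)*(a - 1)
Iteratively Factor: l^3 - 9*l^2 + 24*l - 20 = (l - 2)*(l^2 - 7*l + 10) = (l - 2)^2*(l - 5)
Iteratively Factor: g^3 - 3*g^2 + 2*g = (g - 1)*(g^2 - 2*g) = (g - 2)*(g - 1)*(g)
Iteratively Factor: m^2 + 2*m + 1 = (m + 1)*(m + 1)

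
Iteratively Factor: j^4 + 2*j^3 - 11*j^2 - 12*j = (j + 1)*(j^3 + j^2 - 12*j) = (j - 3)*(j + 1)*(j^2 + 4*j) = (j - 3)*(j + 1)*(j + 4)*(j)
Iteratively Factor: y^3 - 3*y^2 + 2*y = (y)*(y^2 - 3*y + 2) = y*(y - 2)*(y - 1)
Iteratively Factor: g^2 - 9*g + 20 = (g - 5)*(g - 4)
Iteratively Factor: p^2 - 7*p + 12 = (p - 3)*(p - 4)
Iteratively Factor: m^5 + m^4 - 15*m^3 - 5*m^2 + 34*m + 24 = (m + 4)*(m^4 - 3*m^3 - 3*m^2 + 7*m + 6) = (m - 2)*(m + 4)*(m^3 - m^2 - 5*m - 3) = (m - 3)*(m - 2)*(m + 4)*(m^2 + 2*m + 1) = (m - 3)*(m - 2)*(m + 1)*(m + 4)*(m + 1)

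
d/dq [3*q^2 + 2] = 6*q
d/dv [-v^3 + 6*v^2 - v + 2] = -3*v^2 + 12*v - 1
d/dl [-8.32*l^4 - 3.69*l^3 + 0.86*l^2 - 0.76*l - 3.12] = -33.28*l^3 - 11.07*l^2 + 1.72*l - 0.76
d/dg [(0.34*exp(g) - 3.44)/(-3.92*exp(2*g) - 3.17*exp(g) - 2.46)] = (1.3328*exp(2*g) - 26.9696*exp(g) - 11.7412)*exp(g)/(15.3664*exp(4*g) + 24.8528*exp(3*g) + 29.3353*exp(2*g) + 15.5964*exp(g) + 6.0516)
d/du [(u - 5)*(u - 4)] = 2*u - 9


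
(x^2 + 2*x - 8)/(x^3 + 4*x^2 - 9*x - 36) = (x - 2)/(x^2 - 9)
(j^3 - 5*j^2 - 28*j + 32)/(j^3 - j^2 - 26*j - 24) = (j^2 - 9*j + 8)/(j^2 - 5*j - 6)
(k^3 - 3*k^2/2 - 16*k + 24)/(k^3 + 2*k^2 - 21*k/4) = 2*(k^2 - 16)/(k*(2*k + 7))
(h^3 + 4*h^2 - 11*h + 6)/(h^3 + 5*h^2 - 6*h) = (h - 1)/h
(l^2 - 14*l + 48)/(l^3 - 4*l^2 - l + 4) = (l^2 - 14*l + 48)/(l^3 - 4*l^2 - l + 4)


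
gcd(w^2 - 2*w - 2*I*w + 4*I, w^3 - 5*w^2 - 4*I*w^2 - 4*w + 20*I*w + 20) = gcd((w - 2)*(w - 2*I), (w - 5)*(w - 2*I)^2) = w - 2*I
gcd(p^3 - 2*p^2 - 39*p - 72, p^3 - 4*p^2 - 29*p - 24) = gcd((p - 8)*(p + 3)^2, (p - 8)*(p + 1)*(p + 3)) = p^2 - 5*p - 24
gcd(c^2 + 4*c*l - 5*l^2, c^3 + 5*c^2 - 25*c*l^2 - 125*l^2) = c + 5*l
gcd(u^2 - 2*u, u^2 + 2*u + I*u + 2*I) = 1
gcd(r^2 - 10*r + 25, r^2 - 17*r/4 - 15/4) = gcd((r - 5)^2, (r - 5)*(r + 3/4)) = r - 5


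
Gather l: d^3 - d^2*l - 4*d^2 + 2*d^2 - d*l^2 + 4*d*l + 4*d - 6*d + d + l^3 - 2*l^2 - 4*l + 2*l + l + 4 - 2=d^3 - 2*d^2 - d + l^3 + l^2*(-d - 2) + l*(-d^2 + 4*d - 1) + 2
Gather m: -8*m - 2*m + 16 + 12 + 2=30 - 10*m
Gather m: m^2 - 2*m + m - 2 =m^2 - m - 2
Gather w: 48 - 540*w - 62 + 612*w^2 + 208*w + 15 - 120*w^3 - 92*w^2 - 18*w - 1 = -120*w^3 + 520*w^2 - 350*w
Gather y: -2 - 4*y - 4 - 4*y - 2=-8*y - 8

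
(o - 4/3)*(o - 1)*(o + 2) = o^3 - o^2/3 - 10*o/3 + 8/3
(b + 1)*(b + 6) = b^2 + 7*b + 6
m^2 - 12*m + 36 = (m - 6)^2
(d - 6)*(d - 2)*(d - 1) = d^3 - 9*d^2 + 20*d - 12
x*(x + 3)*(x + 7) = x^3 + 10*x^2 + 21*x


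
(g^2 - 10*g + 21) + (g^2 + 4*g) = 2*g^2 - 6*g + 21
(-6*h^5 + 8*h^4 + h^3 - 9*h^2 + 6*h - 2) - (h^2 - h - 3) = -6*h^5 + 8*h^4 + h^3 - 10*h^2 + 7*h + 1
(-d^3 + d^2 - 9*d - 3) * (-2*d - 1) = 2*d^4 - d^3 + 17*d^2 + 15*d + 3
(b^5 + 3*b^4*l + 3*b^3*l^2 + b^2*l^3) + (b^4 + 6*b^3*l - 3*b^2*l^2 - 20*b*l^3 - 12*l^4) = b^5 + 3*b^4*l + b^4 + 3*b^3*l^2 + 6*b^3*l + b^2*l^3 - 3*b^2*l^2 - 20*b*l^3 - 12*l^4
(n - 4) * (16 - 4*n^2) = -4*n^3 + 16*n^2 + 16*n - 64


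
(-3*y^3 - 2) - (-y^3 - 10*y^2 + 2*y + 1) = -2*y^3 + 10*y^2 - 2*y - 3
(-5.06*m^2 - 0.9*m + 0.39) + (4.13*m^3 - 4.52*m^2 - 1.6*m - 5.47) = 4.13*m^3 - 9.58*m^2 - 2.5*m - 5.08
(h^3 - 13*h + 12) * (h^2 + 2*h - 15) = h^5 + 2*h^4 - 28*h^3 - 14*h^2 + 219*h - 180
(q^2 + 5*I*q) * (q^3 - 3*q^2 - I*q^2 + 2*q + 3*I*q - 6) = q^5 - 3*q^4 + 4*I*q^4 + 7*q^3 - 12*I*q^3 - 21*q^2 + 10*I*q^2 - 30*I*q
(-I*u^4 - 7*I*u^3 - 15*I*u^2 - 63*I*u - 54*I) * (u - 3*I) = -I*u^5 - 3*u^4 - 7*I*u^4 - 21*u^3 - 15*I*u^3 - 45*u^2 - 63*I*u^2 - 189*u - 54*I*u - 162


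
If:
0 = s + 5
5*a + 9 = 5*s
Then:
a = -34/5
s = -5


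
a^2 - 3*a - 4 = (a - 4)*(a + 1)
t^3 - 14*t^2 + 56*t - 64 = (t - 8)*(t - 4)*(t - 2)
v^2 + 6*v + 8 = (v + 2)*(v + 4)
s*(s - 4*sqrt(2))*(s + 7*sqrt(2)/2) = s^3 - sqrt(2)*s^2/2 - 28*s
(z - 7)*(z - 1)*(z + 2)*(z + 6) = z^4 - 45*z^2 - 40*z + 84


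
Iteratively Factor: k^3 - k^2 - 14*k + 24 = (k - 3)*(k^2 + 2*k - 8) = (k - 3)*(k + 4)*(k - 2)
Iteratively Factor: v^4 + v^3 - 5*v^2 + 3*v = (v + 3)*(v^3 - 2*v^2 + v) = v*(v + 3)*(v^2 - 2*v + 1) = v*(v - 1)*(v + 3)*(v - 1)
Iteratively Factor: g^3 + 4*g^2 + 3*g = (g + 3)*(g^2 + g) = (g + 1)*(g + 3)*(g)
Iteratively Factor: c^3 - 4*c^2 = (c)*(c^2 - 4*c) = c^2*(c - 4)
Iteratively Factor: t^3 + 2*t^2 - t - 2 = (t - 1)*(t^2 + 3*t + 2) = (t - 1)*(t + 1)*(t + 2)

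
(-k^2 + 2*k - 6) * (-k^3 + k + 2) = k^5 - 2*k^4 + 5*k^3 - 2*k - 12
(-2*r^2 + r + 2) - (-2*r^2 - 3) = r + 5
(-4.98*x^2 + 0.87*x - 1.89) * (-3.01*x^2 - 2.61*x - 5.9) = 14.9898*x^4 + 10.3791*x^3 + 32.8002*x^2 - 0.200100000000001*x + 11.151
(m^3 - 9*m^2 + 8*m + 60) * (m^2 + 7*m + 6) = m^5 - 2*m^4 - 49*m^3 + 62*m^2 + 468*m + 360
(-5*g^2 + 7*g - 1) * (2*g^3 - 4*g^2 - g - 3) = -10*g^5 + 34*g^4 - 25*g^3 + 12*g^2 - 20*g + 3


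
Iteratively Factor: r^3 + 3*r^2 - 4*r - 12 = (r + 2)*(r^2 + r - 6) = (r + 2)*(r + 3)*(r - 2)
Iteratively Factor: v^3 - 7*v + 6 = (v - 2)*(v^2 + 2*v - 3) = (v - 2)*(v - 1)*(v + 3)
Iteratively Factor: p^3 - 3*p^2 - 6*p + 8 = (p - 1)*(p^2 - 2*p - 8) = (p - 1)*(p + 2)*(p - 4)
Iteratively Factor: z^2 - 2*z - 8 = (z + 2)*(z - 4)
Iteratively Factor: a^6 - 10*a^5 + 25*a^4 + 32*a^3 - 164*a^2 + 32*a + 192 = (a - 3)*(a^5 - 7*a^4 + 4*a^3 + 44*a^2 - 32*a - 64) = (a - 4)*(a - 3)*(a^4 - 3*a^3 - 8*a^2 + 12*a + 16) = (a - 4)*(a - 3)*(a - 2)*(a^3 - a^2 - 10*a - 8) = (a - 4)^2*(a - 3)*(a - 2)*(a^2 + 3*a + 2) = (a - 4)^2*(a - 3)*(a - 2)*(a + 1)*(a + 2)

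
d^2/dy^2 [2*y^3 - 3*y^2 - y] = 12*y - 6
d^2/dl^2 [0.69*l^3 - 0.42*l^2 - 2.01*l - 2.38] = 4.14*l - 0.84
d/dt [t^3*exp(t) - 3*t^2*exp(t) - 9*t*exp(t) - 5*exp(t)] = (t^3 - 15*t - 14)*exp(t)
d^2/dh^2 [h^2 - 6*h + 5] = 2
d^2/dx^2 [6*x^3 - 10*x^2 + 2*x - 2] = 36*x - 20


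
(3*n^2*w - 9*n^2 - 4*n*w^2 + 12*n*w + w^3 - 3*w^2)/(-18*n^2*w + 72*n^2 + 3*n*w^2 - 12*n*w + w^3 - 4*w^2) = (-n*w + 3*n + w^2 - 3*w)/(6*n*w - 24*n + w^2 - 4*w)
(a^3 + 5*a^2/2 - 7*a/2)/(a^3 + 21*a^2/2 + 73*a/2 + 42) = a*(a - 1)/(a^2 + 7*a + 12)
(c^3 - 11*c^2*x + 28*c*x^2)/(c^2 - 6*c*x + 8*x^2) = c*(-c + 7*x)/(-c + 2*x)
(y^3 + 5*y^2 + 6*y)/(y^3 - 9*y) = (y + 2)/(y - 3)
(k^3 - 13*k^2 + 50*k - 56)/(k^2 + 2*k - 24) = (k^2 - 9*k + 14)/(k + 6)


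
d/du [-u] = -1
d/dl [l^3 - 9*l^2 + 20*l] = 3*l^2 - 18*l + 20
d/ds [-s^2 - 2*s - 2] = -2*s - 2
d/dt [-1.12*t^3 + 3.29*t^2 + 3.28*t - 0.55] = -3.36*t^2 + 6.58*t + 3.28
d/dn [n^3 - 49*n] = 3*n^2 - 49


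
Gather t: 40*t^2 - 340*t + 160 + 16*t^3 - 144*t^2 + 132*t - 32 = 16*t^3 - 104*t^2 - 208*t + 128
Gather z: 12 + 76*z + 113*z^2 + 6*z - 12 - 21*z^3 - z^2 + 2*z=-21*z^3 + 112*z^2 + 84*z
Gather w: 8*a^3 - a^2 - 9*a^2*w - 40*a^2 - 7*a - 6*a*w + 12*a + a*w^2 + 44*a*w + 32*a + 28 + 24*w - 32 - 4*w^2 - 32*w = 8*a^3 - 41*a^2 + 37*a + w^2*(a - 4) + w*(-9*a^2 + 38*a - 8) - 4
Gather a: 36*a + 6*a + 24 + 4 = 42*a + 28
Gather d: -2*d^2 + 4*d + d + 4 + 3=-2*d^2 + 5*d + 7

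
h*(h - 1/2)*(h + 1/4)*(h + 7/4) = h^4 + 3*h^3/2 - 9*h^2/16 - 7*h/32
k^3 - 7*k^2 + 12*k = k*(k - 4)*(k - 3)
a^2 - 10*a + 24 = (a - 6)*(a - 4)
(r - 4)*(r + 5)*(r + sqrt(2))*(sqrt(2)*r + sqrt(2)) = sqrt(2)*r^4 + 2*r^3 + 2*sqrt(2)*r^3 - 19*sqrt(2)*r^2 + 4*r^2 - 38*r - 20*sqrt(2)*r - 40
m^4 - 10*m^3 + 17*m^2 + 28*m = m*(m - 7)*(m - 4)*(m + 1)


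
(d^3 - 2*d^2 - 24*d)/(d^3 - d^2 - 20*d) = (d - 6)/(d - 5)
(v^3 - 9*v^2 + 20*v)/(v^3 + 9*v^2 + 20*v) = (v^2 - 9*v + 20)/(v^2 + 9*v + 20)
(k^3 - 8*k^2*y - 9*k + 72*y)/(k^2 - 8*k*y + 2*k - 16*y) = (k^2 - 9)/(k + 2)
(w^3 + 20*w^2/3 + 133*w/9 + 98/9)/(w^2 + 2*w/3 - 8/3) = (9*w^2 + 42*w + 49)/(3*(3*w - 4))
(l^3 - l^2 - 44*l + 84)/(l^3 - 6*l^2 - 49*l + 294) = (l - 2)/(l - 7)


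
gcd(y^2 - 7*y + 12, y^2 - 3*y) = y - 3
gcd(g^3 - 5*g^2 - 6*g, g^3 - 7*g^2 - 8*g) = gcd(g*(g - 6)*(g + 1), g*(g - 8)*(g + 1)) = g^2 + g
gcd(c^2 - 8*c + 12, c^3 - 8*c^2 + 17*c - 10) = c - 2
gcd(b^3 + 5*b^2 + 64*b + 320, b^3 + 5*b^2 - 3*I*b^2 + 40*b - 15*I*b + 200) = b^2 + b*(5 - 8*I) - 40*I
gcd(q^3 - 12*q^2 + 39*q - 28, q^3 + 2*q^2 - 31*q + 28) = q^2 - 5*q + 4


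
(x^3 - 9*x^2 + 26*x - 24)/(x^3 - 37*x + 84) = (x - 2)/(x + 7)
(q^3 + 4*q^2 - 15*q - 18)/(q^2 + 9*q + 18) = (q^2 - 2*q - 3)/(q + 3)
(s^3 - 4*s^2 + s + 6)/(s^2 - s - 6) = (s^2 - s - 2)/(s + 2)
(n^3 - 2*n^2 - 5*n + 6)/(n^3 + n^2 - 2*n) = (n - 3)/n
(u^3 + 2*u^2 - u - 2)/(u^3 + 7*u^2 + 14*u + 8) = (u - 1)/(u + 4)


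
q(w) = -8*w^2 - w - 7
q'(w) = -16*w - 1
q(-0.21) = -7.14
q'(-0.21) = 2.36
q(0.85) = -13.63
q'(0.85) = -14.60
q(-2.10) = -40.18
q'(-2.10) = 32.60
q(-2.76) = -65.18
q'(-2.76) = 43.16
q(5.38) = -243.94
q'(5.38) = -87.08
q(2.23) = -49.01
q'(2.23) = -36.68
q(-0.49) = -8.43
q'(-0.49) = 6.84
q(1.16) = -18.92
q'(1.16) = -19.56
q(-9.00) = -646.00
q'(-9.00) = 143.00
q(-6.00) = -289.00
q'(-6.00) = 95.00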